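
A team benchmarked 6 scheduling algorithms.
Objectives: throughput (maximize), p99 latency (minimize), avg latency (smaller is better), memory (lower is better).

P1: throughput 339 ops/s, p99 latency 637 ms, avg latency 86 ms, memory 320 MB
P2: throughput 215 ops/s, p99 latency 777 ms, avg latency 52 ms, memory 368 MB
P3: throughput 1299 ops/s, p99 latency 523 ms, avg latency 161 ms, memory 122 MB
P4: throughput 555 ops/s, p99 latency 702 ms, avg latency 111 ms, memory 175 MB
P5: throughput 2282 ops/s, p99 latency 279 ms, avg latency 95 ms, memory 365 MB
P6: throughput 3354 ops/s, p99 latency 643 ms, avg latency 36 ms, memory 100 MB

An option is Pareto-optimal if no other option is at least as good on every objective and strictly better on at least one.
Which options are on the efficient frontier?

P1: not dominated.
P2: dominated by P6 (throughput 3354≥215, p99 latency 643≤777, avg latency 36≤52, memory 100≤368).
P3: not dominated.
P4: dominated by P6 (throughput 3354≥555, p99 latency 643≤702, avg latency 36≤111, memory 100≤175).
P5: not dominated (best p99 latency).
P6: not dominated (best throughput).

P1, P3, P5, P6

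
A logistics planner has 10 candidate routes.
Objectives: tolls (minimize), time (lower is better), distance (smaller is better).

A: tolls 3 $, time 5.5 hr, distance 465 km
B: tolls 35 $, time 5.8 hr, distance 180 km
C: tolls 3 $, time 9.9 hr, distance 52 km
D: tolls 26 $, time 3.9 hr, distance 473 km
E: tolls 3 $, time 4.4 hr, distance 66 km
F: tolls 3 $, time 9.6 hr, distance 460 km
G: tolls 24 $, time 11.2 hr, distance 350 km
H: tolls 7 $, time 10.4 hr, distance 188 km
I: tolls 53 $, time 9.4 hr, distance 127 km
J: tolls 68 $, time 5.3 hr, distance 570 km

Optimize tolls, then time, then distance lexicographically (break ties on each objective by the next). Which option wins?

E

First minimize tolls: best is 3, kept {A, C, E, F}.
Then minimize time: best is 4.4, kept {E}.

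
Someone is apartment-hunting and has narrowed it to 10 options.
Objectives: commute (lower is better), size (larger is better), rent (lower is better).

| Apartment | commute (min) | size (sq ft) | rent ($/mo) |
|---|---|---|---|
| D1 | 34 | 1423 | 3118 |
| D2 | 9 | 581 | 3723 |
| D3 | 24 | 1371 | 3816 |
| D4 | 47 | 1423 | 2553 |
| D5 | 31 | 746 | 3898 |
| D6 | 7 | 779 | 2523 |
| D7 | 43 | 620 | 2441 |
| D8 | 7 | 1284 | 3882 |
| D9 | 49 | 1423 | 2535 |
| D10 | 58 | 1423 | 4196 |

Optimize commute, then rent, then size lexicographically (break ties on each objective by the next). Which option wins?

D6

First minimize commute: best is 7, kept {D6, D8}.
Then minimize rent: best is 2523, kept {D6}.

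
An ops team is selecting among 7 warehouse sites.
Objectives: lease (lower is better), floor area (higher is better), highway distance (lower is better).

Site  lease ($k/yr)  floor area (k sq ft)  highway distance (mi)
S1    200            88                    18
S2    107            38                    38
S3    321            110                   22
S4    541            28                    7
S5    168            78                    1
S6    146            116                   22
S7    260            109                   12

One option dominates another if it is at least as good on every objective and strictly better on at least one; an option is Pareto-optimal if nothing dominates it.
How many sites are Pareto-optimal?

S1: not dominated.
S2: not dominated (best lease).
S3: dominated by S6 (lease 146≤321, floor area 116≥110, highway distance 22≤22).
S4: dominated by S5 (lease 168≤541, floor area 78≥28, highway distance 1≤7).
S5: not dominated (best highway distance).
S6: not dominated (best floor area).
S7: not dominated.
Pareto-optimal: S1, S2, S5, S6, S7 → 5.

5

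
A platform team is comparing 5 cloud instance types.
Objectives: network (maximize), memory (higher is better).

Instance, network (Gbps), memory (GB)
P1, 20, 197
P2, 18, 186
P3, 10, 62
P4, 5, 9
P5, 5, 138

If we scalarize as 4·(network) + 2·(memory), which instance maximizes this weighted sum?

P1

P1: 4·20 + 2·197 = 474
P2: 4·18 + 2·186 = 444
P3: 4·10 + 2·62 = 164
P4: 4·5 + 2·9 = 38
P5: 4·5 + 2·138 = 296
Highest: P1 at 474.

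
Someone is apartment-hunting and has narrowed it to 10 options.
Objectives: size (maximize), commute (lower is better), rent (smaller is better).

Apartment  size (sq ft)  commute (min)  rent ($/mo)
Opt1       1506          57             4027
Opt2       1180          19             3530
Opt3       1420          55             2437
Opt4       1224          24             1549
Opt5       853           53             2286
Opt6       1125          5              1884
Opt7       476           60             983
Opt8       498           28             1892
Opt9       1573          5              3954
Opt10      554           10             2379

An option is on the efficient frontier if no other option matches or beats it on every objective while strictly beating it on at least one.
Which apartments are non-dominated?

Opt1: dominated by Opt9 (size 1573≥1506, commute 5≤57, rent 3954≤4027).
Opt2: not dominated.
Opt3: not dominated.
Opt4: not dominated.
Opt5: dominated by Opt4 (size 1224≥853, commute 24≤53, rent 1549≤2286).
Opt6: not dominated.
Opt7: not dominated (best rent).
Opt8: dominated by Opt4 (size 1224≥498, commute 24≤28, rent 1549≤1892).
Opt9: not dominated (best size).
Opt10: dominated by Opt6 (size 1125≥554, commute 5≤10, rent 1884≤2379).

Opt2, Opt3, Opt4, Opt6, Opt7, Opt9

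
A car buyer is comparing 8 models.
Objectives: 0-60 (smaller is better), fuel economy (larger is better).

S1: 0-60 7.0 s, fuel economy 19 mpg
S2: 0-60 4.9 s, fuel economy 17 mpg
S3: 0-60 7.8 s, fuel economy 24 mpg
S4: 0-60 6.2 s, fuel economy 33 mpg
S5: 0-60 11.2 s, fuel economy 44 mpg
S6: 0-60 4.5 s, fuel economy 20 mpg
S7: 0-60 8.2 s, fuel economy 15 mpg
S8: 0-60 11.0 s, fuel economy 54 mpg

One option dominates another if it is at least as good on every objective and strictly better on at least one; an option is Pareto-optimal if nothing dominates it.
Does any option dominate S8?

S1: worse on fuel economy (19 vs 54).
S2: worse on fuel economy (17 vs 54).
S3: worse on fuel economy (24 vs 54).
S4: worse on fuel economy (33 vs 54).
S5: worse on 0-60 (11.2 vs 11.0).
S6: worse on fuel economy (20 vs 54).
S7: worse on fuel economy (15 vs 54).
No option is at least as good as S8 on every objective and strictly better on one.

No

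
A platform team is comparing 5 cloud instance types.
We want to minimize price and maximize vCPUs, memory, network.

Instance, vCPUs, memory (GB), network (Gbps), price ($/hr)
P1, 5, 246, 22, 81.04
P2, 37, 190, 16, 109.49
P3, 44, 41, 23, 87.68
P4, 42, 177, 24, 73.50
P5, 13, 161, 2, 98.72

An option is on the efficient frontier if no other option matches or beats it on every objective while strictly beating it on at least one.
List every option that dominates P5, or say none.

P4: vCPUs 42≥13, memory 177≥161, network 24≥2, price 73.50≤98.72 — dominates P5.
Others (P1, P2, P3) are each worse than P5 on at least one objective.

P4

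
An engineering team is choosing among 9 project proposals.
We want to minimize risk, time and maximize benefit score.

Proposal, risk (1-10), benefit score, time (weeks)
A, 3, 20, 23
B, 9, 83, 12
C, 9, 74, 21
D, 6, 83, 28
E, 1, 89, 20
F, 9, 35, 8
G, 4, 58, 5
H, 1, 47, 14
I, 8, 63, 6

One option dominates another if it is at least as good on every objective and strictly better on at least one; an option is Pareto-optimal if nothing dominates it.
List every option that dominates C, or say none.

B: risk 9≤9, benefit score 83≥74, time 12≤21 — dominates C.
E: risk 1≤9, benefit score 89≥74, time 20≤21 — dominates C.
Others (A, D, F, G, H, I) are each worse than C on at least one objective.

B, E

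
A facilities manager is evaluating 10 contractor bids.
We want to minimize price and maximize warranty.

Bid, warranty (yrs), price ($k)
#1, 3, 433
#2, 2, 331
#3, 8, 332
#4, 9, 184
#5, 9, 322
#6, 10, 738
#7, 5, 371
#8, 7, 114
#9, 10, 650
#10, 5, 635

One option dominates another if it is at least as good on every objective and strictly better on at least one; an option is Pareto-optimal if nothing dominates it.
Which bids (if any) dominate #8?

#1: worse on warranty (3 vs 7).
#2: worse on warranty (2 vs 7).
#3: worse on price (332 vs 114).
#4: worse on price (184 vs 114).
#5: worse on price (322 vs 114).
#6: worse on price (738 vs 114).
#7: worse on warranty (5 vs 7).
#9: worse on price (650 vs 114).
#10: worse on warranty (5 vs 7).
No option dominates #8.

none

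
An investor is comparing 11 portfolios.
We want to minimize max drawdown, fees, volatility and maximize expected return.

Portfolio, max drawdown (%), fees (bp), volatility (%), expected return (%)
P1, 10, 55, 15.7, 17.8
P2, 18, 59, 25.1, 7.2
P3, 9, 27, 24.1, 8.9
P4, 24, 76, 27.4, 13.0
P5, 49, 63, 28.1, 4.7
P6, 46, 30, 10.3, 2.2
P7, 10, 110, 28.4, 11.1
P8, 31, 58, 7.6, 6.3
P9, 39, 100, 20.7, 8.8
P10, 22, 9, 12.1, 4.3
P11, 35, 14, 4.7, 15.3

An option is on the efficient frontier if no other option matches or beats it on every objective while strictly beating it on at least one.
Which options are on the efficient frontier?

P1: not dominated (best expected return).
P2: dominated by P1 (max drawdown 10≤18, fees 55≤59, volatility 15.7≤25.1, expected return 17.8≥7.2).
P3: not dominated (best max drawdown).
P4: dominated by P1 (max drawdown 10≤24, fees 55≤76, volatility 15.7≤27.4, expected return 17.8≥13.0).
P5: dominated by P1 (max drawdown 10≤49, fees 55≤63, volatility 15.7≤28.1, expected return 17.8≥4.7).
P6: dominated by P11 (max drawdown 35≤46, fees 14≤30, volatility 4.7≤10.3, expected return 15.3≥2.2).
P7: dominated by P1 (max drawdown 10≤10, fees 55≤110, volatility 15.7≤28.4, expected return 17.8≥11.1).
P8: not dominated.
P9: dominated by P1 (max drawdown 10≤39, fees 55≤100, volatility 15.7≤20.7, expected return 17.8≥8.8).
P10: not dominated (best fees).
P11: not dominated (best volatility).

P1, P3, P8, P10, P11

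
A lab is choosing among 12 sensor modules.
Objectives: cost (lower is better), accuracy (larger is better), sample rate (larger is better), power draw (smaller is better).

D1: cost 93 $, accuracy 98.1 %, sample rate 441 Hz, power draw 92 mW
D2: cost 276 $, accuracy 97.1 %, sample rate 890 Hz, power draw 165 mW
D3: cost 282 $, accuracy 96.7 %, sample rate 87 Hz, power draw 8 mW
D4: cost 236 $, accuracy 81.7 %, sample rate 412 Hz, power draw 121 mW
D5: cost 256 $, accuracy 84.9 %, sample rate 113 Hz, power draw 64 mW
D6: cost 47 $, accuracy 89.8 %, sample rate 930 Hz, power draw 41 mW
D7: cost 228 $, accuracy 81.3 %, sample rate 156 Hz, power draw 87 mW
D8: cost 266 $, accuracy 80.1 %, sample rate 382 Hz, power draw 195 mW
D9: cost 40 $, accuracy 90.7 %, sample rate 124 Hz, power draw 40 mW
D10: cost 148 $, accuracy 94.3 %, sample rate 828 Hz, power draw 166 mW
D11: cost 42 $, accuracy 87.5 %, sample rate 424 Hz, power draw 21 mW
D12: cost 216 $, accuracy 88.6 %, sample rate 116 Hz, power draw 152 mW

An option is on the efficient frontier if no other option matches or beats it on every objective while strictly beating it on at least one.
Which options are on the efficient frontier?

D1, D2, D3, D6, D9, D10, D11

D1: not dominated (best accuracy).
D2: not dominated.
D3: not dominated (best power draw).
D4: dominated by D1 (cost 93≤236, accuracy 98.1≥81.7, sample rate 441≥412, power draw 92≤121).
D5: dominated by D6 (cost 47≤256, accuracy 89.8≥84.9, sample rate 930≥113, power draw 41≤64).
D6: not dominated (best sample rate).
D7: dominated by D6 (cost 47≤228, accuracy 89.8≥81.3, sample rate 930≥156, power draw 41≤87).
D8: dominated by D1 (cost 93≤266, accuracy 98.1≥80.1, sample rate 441≥382, power draw 92≤195).
D9: not dominated (best cost).
D10: not dominated.
D11: not dominated.
D12: dominated by D1 (cost 93≤216, accuracy 98.1≥88.6, sample rate 441≥116, power draw 92≤152).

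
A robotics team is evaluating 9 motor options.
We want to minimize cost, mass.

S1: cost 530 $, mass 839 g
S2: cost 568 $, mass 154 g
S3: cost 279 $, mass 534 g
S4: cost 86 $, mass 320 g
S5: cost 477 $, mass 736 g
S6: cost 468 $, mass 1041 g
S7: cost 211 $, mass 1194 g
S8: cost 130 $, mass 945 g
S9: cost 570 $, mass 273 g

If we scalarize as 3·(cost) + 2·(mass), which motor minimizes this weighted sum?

S4

S1: 3·530 + 2·839 = 3268
S2: 3·568 + 2·154 = 2012
S3: 3·279 + 2·534 = 1905
S4: 3·86 + 2·320 = 898
S5: 3·477 + 2·736 = 2903
S6: 3·468 + 2·1041 = 3486
S7: 3·211 + 2·1194 = 3021
S8: 3·130 + 2·945 = 2280
S9: 3·570 + 2·273 = 2256
Lowest: S4 at 898.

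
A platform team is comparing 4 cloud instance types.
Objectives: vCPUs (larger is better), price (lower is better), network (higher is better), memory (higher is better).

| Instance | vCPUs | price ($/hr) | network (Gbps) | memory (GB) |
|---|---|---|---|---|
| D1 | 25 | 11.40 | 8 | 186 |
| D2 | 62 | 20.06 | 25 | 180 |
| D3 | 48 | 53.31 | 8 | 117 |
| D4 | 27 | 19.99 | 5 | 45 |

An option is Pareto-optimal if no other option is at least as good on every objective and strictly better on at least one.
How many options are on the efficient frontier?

D1: not dominated (best price).
D2: not dominated (best vCPUs).
D3: dominated by D2 (vCPUs 62≥48, price 20.06≤53.31, network 25≥8, memory 180≥117).
D4: not dominated.
Pareto-optimal: D1, D2, D4 → 3.

3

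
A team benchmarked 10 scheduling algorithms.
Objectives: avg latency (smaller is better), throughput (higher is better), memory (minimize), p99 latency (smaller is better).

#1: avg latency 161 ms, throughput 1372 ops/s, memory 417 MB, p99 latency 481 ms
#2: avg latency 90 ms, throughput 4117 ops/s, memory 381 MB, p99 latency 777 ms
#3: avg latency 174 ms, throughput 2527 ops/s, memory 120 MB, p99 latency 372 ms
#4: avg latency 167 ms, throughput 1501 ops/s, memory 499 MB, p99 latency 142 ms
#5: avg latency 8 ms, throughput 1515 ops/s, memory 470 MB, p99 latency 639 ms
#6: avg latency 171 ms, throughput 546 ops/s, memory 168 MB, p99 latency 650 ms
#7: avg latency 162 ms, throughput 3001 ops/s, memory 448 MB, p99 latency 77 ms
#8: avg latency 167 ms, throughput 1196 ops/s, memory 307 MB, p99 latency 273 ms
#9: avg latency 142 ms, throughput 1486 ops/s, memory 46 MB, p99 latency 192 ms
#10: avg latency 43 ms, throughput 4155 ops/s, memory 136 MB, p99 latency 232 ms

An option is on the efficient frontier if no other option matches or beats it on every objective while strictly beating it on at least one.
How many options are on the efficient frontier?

#1: dominated by #9 (avg latency 142≤161, throughput 1486≥1372, memory 46≤417, p99 latency 192≤481).
#2: dominated by #10 (avg latency 43≤90, throughput 4155≥4117, memory 136≤381, p99 latency 232≤777).
#3: not dominated.
#4: dominated by #7 (avg latency 162≤167, throughput 3001≥1501, memory 448≤499, p99 latency 77≤142).
#5: not dominated (best avg latency).
#6: dominated by #9 (avg latency 142≤171, throughput 1486≥546, memory 46≤168, p99 latency 192≤650).
#7: not dominated (best p99 latency).
#8: dominated by #9 (avg latency 142≤167, throughput 1486≥1196, memory 46≤307, p99 latency 192≤273).
#9: not dominated (best memory).
#10: not dominated (best throughput).
Pareto-optimal: #3, #5, #7, #9, #10 → 5.

5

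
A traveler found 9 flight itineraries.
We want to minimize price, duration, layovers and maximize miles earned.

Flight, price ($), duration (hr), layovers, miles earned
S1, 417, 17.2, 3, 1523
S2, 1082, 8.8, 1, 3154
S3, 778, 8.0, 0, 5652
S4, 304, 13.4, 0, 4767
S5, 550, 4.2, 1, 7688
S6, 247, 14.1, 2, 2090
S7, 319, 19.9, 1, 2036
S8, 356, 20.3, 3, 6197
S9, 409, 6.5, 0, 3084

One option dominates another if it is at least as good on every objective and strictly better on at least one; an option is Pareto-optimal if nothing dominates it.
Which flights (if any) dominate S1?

S4, S6, S9

S4: price 304≤417, duration 13.4≤17.2, layovers 0≤3, miles earned 4767≥1523 — dominates S1.
S6: price 247≤417, duration 14.1≤17.2, layovers 2≤3, miles earned 2090≥1523 — dominates S1.
S9: price 409≤417, duration 6.5≤17.2, layovers 0≤3, miles earned 3084≥1523 — dominates S1.
Others (S2, S3, S5, S7, S8) are each worse than S1 on at least one objective.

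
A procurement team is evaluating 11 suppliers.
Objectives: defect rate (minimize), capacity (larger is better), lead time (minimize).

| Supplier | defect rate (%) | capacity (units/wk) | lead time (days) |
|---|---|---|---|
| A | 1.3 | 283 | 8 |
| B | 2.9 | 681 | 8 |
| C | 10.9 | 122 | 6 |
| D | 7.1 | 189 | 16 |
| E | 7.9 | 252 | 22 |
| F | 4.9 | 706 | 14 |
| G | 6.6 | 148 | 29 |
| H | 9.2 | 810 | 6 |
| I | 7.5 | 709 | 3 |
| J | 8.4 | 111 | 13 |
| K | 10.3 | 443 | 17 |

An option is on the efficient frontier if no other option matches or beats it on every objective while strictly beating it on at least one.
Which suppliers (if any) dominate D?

A: defect rate 1.3≤7.1, capacity 283≥189, lead time 8≤16 — dominates D.
B: defect rate 2.9≤7.1, capacity 681≥189, lead time 8≤16 — dominates D.
F: defect rate 4.9≤7.1, capacity 706≥189, lead time 14≤16 — dominates D.
Others (C, E, G, H, I, J, K) are each worse than D on at least one objective.

A, B, F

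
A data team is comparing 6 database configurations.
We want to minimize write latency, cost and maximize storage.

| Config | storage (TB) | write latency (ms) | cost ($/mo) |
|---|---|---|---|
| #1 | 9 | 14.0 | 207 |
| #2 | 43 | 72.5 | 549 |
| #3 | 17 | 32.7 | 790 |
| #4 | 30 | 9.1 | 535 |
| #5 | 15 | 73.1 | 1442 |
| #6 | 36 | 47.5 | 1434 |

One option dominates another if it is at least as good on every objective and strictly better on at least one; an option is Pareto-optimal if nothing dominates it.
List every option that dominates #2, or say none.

#1: worse on storage (9 vs 43).
#3: worse on storage (17 vs 43).
#4: worse on storage (30 vs 43).
#5: worse on storage (15 vs 43).
#6: worse on storage (36 vs 43).
No option dominates #2.

none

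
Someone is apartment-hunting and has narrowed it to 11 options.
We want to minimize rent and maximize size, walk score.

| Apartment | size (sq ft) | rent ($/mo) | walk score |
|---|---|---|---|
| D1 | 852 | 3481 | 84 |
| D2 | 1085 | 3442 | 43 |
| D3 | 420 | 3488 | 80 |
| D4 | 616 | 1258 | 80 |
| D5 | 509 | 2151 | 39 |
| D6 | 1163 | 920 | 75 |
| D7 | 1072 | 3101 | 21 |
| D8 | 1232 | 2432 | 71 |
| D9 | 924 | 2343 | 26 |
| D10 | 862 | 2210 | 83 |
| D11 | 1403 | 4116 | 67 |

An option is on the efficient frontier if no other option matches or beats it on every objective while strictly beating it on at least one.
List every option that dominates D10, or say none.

D1: worse on size (852 vs 862).
D2: worse on rent (3442 vs 2210).
D3: worse on size (420 vs 862).
D4: worse on size (616 vs 862).
D5: worse on size (509 vs 862).
D6: worse on walk score (75 vs 83).
D7: worse on rent (3101 vs 2210).
D8: worse on rent (2432 vs 2210).
D9: worse on rent (2343 vs 2210).
D11: worse on rent (4116 vs 2210).
No option dominates D10.

none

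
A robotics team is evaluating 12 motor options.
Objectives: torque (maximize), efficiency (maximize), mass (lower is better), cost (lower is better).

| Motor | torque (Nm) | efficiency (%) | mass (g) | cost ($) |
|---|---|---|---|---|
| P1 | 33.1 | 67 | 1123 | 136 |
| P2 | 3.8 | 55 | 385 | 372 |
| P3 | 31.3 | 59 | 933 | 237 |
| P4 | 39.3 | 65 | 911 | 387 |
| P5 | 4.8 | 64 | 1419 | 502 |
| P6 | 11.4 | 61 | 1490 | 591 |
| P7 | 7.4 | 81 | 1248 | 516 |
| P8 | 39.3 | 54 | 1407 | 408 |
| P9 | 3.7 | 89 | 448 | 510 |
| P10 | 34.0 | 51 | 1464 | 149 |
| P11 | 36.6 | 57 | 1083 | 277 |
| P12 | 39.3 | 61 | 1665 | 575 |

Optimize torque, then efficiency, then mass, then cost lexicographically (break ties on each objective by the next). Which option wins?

First maximize torque: best is 39.3, kept {P4, P8, P12}.
Then maximize efficiency: best is 65, kept {P4}.

P4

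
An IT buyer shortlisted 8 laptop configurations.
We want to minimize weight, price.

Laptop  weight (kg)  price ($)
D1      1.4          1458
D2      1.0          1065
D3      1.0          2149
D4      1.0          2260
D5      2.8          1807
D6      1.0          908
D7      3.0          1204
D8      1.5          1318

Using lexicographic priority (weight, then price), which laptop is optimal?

D6

First minimize weight: best is 1.0, kept {D2, D3, D4, D6}.
Then minimize price: best is 908, kept {D6}.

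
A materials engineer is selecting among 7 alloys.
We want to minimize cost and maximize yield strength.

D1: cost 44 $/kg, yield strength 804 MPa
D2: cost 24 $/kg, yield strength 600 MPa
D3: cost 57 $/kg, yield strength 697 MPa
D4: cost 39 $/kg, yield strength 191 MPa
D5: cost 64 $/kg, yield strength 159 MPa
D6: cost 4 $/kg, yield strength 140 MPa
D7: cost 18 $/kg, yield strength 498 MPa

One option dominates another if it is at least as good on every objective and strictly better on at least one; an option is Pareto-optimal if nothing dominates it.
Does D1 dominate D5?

Yes

D1 vs D5: cost 44≤64, yield strength 804≥159 — D1 is at least as good on every objective with at least one strict improvement.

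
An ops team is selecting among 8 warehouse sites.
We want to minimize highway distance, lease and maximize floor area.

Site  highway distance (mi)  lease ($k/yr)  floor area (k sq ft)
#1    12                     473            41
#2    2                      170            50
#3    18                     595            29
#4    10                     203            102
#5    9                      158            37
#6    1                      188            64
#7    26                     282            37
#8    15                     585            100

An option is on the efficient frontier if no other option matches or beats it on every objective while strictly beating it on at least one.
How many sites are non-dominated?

#1: dominated by #2 (highway distance 2≤12, lease 170≤473, floor area 50≥41).
#2: not dominated.
#3: dominated by #1 (highway distance 12≤18, lease 473≤595, floor area 41≥29).
#4: not dominated (best floor area).
#5: not dominated (best lease).
#6: not dominated (best highway distance).
#7: dominated by #2 (highway distance 2≤26, lease 170≤282, floor area 50≥37).
#8: dominated by #4 (highway distance 10≤15, lease 203≤585, floor area 102≥100).
Pareto-optimal: #2, #4, #5, #6 → 4.

4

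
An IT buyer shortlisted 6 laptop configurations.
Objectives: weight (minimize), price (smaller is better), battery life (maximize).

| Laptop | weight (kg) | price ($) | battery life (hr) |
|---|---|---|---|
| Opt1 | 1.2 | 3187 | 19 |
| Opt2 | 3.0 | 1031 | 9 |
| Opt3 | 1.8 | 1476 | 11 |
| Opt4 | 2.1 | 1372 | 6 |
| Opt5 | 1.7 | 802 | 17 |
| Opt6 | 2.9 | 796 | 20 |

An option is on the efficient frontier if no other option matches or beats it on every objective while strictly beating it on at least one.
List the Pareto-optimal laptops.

Opt1, Opt5, Opt6

Opt1: not dominated (best weight).
Opt2: dominated by Opt5 (weight 1.7≤3.0, price 802≤1031, battery life 17≥9).
Opt3: dominated by Opt5 (weight 1.7≤1.8, price 802≤1476, battery life 17≥11).
Opt4: dominated by Opt5 (weight 1.7≤2.1, price 802≤1372, battery life 17≥6).
Opt5: not dominated.
Opt6: not dominated (best price).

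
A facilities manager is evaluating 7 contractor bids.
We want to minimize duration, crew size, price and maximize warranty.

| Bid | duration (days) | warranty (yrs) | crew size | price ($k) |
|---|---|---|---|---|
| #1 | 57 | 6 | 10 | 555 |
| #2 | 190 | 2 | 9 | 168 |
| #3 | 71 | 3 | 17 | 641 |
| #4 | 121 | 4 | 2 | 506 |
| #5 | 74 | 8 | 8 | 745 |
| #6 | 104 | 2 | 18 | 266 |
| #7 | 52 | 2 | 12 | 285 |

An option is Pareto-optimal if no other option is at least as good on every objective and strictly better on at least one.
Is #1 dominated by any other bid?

#2: worse on duration (190 vs 57).
#3: worse on duration (71 vs 57).
#4: worse on duration (121 vs 57).
#5: worse on duration (74 vs 57).
#6: worse on duration (104 vs 57).
#7: worse on warranty (2 vs 6).
No option is at least as good as #1 on every objective and strictly better on one.

No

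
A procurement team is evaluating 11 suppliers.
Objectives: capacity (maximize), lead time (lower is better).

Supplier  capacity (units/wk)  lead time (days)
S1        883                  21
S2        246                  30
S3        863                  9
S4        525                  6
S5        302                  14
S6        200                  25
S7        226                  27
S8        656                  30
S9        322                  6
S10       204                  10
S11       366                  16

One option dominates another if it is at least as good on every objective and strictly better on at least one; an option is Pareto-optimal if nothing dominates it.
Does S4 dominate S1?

No

S4 vs S1: S4 is worse on capacity (525 vs 883), so it does not dominate S1.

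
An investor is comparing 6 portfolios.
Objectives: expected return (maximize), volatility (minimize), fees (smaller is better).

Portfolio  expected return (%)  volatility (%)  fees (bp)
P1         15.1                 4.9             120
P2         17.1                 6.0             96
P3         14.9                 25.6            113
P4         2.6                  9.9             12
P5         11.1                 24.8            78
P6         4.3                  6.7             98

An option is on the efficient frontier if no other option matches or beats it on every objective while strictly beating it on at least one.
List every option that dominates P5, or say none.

none

P1: worse on fees (120 vs 78).
P2: worse on fees (96 vs 78).
P3: worse on volatility (25.6 vs 24.8).
P4: worse on expected return (2.6 vs 11.1).
P6: worse on expected return (4.3 vs 11.1).
No option dominates P5.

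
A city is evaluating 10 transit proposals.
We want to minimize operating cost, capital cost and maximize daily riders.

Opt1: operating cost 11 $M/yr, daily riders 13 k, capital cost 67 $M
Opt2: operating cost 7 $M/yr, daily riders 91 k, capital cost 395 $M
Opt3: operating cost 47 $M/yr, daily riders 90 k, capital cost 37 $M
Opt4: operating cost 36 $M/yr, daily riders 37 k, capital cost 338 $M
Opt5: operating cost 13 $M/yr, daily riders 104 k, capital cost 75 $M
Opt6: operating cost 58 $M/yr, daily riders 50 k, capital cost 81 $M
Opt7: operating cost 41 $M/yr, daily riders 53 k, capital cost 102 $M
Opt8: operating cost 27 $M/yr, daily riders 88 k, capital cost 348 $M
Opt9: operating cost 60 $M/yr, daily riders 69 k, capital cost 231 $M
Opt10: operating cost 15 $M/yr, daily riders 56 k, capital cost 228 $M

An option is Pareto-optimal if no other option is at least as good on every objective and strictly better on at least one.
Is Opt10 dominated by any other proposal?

Opt5 vs Opt10: operating cost 13≤15, daily riders 104≥56, capital cost 75≤228 — Opt5 is at least as good on every objective and strictly better on at least one, so Opt5 dominates Opt10.

Yes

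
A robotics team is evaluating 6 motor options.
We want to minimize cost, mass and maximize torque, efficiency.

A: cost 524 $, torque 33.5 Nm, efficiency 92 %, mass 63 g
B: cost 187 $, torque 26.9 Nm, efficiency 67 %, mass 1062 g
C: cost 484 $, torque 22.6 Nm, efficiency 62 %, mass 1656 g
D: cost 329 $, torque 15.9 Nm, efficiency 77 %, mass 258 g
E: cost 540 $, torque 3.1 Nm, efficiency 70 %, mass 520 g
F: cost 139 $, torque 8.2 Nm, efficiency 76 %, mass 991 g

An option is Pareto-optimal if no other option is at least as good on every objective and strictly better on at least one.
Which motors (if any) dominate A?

B: worse on torque (26.9 vs 33.5).
C: worse on torque (22.6 vs 33.5).
D: worse on torque (15.9 vs 33.5).
E: worse on cost (540 vs 524).
F: worse on torque (8.2 vs 33.5).
No option dominates A.

none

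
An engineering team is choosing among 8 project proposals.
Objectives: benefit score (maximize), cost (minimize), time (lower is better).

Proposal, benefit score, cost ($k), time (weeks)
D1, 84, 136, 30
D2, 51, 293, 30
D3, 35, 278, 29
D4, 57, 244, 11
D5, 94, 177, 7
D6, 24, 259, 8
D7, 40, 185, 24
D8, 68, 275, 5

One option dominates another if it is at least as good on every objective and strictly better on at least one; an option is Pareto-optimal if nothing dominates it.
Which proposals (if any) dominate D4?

D5: benefit score 94≥57, cost 177≤244, time 7≤11 — dominates D4.
Others (D1, D2, D3, D6, D7, D8) are each worse than D4 on at least one objective.

D5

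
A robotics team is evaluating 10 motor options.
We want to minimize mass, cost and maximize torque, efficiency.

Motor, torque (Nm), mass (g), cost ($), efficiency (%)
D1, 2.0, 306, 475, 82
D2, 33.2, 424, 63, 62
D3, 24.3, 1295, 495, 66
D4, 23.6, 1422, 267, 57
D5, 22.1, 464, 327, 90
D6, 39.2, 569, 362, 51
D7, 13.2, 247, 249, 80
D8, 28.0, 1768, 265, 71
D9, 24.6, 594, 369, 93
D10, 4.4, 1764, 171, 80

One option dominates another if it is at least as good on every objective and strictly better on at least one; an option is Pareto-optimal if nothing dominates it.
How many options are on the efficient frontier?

D1: not dominated.
D2: not dominated (best cost).
D3: dominated by D9 (torque 24.6≥24.3, mass 594≤1295, cost 369≤495, efficiency 93≥66).
D4: dominated by D2 (torque 33.2≥23.6, mass 424≤1422, cost 63≤267, efficiency 62≥57).
D5: not dominated.
D6: not dominated (best torque).
D7: not dominated (best mass).
D8: not dominated.
D9: not dominated (best efficiency).
D10: not dominated.
Pareto-optimal: D1, D2, D5, D6, D7, D8, D9, D10 → 8.

8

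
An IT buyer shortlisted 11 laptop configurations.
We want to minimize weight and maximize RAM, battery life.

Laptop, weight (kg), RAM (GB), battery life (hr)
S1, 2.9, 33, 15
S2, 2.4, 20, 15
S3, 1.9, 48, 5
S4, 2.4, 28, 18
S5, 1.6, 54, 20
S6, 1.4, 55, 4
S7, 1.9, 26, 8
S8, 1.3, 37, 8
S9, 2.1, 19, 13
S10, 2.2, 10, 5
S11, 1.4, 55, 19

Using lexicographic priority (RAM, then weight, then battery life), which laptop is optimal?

First maximize RAM: best is 55, kept {S6, S11}.
Then minimize weight: best is 1.4, kept {S6, S11}.
Then maximize battery life: best is 19, kept {S11}.

S11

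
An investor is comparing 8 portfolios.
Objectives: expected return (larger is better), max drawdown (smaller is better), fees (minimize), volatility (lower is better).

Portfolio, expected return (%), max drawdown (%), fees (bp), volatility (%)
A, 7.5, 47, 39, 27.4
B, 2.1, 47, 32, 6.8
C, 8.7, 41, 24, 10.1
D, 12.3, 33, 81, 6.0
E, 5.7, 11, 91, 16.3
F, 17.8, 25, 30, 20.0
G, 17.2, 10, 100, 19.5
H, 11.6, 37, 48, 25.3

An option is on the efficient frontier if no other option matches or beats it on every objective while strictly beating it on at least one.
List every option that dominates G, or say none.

A: worse on expected return (7.5 vs 17.2).
B: worse on expected return (2.1 vs 17.2).
C: worse on expected return (8.7 vs 17.2).
D: worse on expected return (12.3 vs 17.2).
E: worse on expected return (5.7 vs 17.2).
F: worse on max drawdown (25 vs 10).
H: worse on expected return (11.6 vs 17.2).
No option dominates G.

none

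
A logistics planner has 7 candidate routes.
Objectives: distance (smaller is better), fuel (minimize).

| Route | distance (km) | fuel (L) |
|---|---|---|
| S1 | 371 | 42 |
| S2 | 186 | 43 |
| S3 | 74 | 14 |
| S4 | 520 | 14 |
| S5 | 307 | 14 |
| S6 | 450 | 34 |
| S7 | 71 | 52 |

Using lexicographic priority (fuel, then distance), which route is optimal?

First minimize fuel: best is 14, kept {S3, S4, S5}.
Then minimize distance: best is 74, kept {S3}.

S3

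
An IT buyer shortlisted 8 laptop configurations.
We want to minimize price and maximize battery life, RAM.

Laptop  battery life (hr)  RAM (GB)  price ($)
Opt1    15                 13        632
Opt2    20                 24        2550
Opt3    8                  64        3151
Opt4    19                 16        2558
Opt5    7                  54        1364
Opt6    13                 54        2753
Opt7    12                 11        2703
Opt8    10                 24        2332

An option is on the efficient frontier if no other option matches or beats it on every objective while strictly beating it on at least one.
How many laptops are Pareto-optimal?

Opt1: not dominated (best price).
Opt2: not dominated (best battery life).
Opt3: not dominated (best RAM).
Opt4: dominated by Opt2 (battery life 20≥19, RAM 24≥16, price 2550≤2558).
Opt5: not dominated.
Opt6: not dominated.
Opt7: dominated by Opt1 (battery life 15≥12, RAM 13≥11, price 632≤2703).
Opt8: not dominated.
Pareto-optimal: Opt1, Opt2, Opt3, Opt5, Opt6, Opt8 → 6.

6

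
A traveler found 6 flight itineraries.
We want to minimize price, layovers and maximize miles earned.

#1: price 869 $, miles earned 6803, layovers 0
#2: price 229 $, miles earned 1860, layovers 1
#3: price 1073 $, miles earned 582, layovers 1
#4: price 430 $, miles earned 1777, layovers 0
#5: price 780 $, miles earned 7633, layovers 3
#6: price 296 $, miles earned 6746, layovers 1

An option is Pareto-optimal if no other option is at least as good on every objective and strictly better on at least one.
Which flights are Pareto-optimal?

#1: not dominated.
#2: not dominated (best price).
#3: dominated by #1 (price 869≤1073, miles earned 6803≥582, layovers 0≤1).
#4: not dominated.
#5: not dominated (best miles earned).
#6: not dominated.

#1, #2, #4, #5, #6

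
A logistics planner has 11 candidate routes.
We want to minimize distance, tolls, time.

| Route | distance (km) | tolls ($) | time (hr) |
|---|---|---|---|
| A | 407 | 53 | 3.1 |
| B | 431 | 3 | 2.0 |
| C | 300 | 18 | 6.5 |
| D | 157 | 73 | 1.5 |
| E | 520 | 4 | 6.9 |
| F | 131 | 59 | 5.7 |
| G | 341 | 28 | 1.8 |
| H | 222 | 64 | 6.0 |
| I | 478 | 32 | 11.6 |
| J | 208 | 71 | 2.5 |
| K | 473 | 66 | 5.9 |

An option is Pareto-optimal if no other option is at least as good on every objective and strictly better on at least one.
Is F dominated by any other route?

A: worse on distance (407 vs 131).
B: worse on distance (431 vs 131).
C: worse on distance (300 vs 131).
D: worse on distance (157 vs 131).
E: worse on distance (520 vs 131).
G: worse on distance (341 vs 131).
H: worse on distance (222 vs 131).
I: worse on distance (478 vs 131).
J: worse on distance (208 vs 131).
K: worse on distance (473 vs 131).
No option is at least as good as F on every objective and strictly better on one.

No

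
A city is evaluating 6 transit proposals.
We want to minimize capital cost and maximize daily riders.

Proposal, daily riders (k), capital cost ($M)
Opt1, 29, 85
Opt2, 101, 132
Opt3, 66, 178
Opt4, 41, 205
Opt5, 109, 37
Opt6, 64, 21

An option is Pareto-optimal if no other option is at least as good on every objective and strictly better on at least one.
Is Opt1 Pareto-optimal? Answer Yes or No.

No

Opt5 vs Opt1: daily riders 109≥29, capital cost 37≤85 — Opt5 is at least as good on every objective and strictly better on at least one, so Opt5 dominates Opt1.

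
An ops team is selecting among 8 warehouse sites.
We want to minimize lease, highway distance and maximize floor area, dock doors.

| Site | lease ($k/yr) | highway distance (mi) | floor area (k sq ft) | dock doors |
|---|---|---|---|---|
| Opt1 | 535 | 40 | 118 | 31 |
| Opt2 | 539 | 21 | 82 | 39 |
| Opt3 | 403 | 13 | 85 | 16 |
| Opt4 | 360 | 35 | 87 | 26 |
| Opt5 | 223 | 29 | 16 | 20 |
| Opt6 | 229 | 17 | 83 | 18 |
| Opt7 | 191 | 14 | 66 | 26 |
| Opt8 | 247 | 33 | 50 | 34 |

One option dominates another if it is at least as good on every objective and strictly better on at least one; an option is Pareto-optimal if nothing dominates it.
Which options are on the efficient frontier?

Opt1, Opt2, Opt3, Opt4, Opt6, Opt7, Opt8

Opt1: not dominated (best floor area).
Opt2: not dominated (best dock doors).
Opt3: not dominated (best highway distance).
Opt4: not dominated.
Opt5: dominated by Opt7 (lease 191≤223, highway distance 14≤29, floor area 66≥16, dock doors 26≥20).
Opt6: not dominated.
Opt7: not dominated (best lease).
Opt8: not dominated.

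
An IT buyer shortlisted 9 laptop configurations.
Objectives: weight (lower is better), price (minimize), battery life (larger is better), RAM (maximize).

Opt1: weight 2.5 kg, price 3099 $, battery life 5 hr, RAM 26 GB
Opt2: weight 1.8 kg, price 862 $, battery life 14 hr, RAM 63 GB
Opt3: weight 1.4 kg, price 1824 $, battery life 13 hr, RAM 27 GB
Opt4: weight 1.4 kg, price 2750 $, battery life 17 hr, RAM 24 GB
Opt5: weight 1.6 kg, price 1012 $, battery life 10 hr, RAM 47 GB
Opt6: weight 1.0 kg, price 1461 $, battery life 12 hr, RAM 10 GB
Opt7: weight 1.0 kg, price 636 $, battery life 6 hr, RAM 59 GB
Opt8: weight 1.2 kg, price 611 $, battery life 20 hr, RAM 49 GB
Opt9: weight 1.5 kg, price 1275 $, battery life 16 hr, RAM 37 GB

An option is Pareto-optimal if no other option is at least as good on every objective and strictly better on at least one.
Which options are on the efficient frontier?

Opt2, Opt6, Opt7, Opt8

Opt1: dominated by Opt2 (weight 1.8≤2.5, price 862≤3099, battery life 14≥5, RAM 63≥26).
Opt2: not dominated (best RAM).
Opt3: dominated by Opt8 (weight 1.2≤1.4, price 611≤1824, battery life 20≥13, RAM 49≥27).
Opt4: dominated by Opt8 (weight 1.2≤1.4, price 611≤2750, battery life 20≥17, RAM 49≥24).
Opt5: dominated by Opt8 (weight 1.2≤1.6, price 611≤1012, battery life 20≥10, RAM 49≥47).
Opt6: not dominated.
Opt7: not dominated.
Opt8: not dominated (best price).
Opt9: dominated by Opt8 (weight 1.2≤1.5, price 611≤1275, battery life 20≥16, RAM 49≥37).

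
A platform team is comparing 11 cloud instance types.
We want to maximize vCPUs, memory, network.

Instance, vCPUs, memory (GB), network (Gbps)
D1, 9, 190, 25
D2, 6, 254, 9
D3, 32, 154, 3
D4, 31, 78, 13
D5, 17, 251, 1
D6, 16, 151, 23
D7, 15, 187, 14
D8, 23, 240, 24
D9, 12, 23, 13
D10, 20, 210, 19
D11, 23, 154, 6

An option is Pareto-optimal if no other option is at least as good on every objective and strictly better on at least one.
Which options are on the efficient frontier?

D1, D2, D3, D4, D5, D8

D1: not dominated (best network).
D2: not dominated (best memory).
D3: not dominated (best vCPUs).
D4: not dominated.
D5: not dominated.
D6: dominated by D8 (vCPUs 23≥16, memory 240≥151, network 24≥23).
D7: dominated by D8 (vCPUs 23≥15, memory 240≥187, network 24≥14).
D8: not dominated.
D9: dominated by D4 (vCPUs 31≥12, memory 78≥23, network 13≥13).
D10: dominated by D8 (vCPUs 23≥20, memory 240≥210, network 24≥19).
D11: dominated by D8 (vCPUs 23≥23, memory 240≥154, network 24≥6).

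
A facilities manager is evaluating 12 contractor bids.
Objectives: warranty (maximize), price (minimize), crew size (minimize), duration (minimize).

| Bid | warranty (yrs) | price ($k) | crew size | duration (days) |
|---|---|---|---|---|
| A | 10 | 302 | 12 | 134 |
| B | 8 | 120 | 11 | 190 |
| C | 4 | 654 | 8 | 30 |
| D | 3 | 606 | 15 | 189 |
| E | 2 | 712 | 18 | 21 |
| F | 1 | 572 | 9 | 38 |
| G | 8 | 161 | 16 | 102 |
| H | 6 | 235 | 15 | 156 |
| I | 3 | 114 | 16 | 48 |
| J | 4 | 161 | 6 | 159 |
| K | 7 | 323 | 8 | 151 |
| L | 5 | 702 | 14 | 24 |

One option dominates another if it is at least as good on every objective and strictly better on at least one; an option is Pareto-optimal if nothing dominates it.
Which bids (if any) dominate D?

A: warranty 10≥3, price 302≤606, crew size 12≤15, duration 134≤189 — dominates D.
H: warranty 6≥3, price 235≤606, crew size 15≤15, duration 156≤189 — dominates D.
J: warranty 4≥3, price 161≤606, crew size 6≤15, duration 159≤189 — dominates D.
K: warranty 7≥3, price 323≤606, crew size 8≤15, duration 151≤189 — dominates D.
Others (B, C, E, F, G, I, L) are each worse than D on at least one objective.

A, H, J, K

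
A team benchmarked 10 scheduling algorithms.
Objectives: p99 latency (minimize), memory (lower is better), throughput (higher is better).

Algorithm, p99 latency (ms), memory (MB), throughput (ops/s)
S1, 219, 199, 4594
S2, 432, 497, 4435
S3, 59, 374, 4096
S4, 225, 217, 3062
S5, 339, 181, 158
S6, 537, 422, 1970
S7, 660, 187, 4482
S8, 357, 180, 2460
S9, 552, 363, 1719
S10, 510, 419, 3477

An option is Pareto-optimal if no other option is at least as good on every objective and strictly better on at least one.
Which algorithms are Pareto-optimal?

S1: not dominated (best throughput).
S2: dominated by S1 (p99 latency 219≤432, memory 199≤497, throughput 4594≥4435).
S3: not dominated (best p99 latency).
S4: dominated by S1 (p99 latency 219≤225, memory 199≤217, throughput 4594≥3062).
S5: not dominated.
S6: dominated by S1 (p99 latency 219≤537, memory 199≤422, throughput 4594≥1970).
S7: not dominated.
S8: not dominated (best memory).
S9: dominated by S1 (p99 latency 219≤552, memory 199≤363, throughput 4594≥1719).
S10: dominated by S1 (p99 latency 219≤510, memory 199≤419, throughput 4594≥3477).

S1, S3, S5, S7, S8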